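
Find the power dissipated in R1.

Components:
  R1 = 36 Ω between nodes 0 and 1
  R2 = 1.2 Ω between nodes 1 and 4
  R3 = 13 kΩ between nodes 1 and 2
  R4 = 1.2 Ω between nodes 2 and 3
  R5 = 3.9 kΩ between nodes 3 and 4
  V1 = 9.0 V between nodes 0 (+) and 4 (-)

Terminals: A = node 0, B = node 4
Nodal analysis, taking node 4 as the 0 V reference.
Source V1 fixes V_0 = 9 V.
KCL at each unknown node (sum of currents leaving = 0; resistances in Ω):
  Node 1: (V_1 - 9)/36 + (V_1 - 0)/1.2 + (V_1 - V_2)/13000 = 0
  Node 2: (V_2 - V_1)/13000 + (V_2 - V_3)/1.2 = 0
  Node 3: (V_3 - V_2)/1.2 + (V_3 - 0)/3900 = 0
Collecting terms (coefficients in siemens):
  0.8612·V_1 - 0.00007692·V_2 = 0.25
  0.8334·V_2 - 0.00007692·V_1 - 0.8333·V_3 = 0
  0.8336·V_3 - 0.8333·V_2 = 0
Solving these 3 simultaneous equations (Gaussian elimination) gives:
  V_1 = 0.2903 V, V_2 = 0.06701 V, V_3 = 0.06699 V
I_R1 = (V_0 - V_1)/R1 = (9 - 0.2903)/36 = 0.2419 A
P_R1 = I_R1² × R1 = (0.2419)² × 36 = 2.107 W

Final answer: 2.107 W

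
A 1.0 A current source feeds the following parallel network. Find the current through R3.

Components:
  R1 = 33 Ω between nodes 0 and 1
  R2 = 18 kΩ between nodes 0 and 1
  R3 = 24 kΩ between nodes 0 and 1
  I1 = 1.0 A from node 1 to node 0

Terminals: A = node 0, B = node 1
All resistors sit directly between nodes 0 and 1, so they are in parallel and share one voltage V; the full source current 1 A splits among them.
1/R_par = 1/33 + 1/18000 + 1/24000 = 0.0304 S  =>  R_par = 32.89 Ω
V = I × R_par = 1 × 32.89 = 32.89 V
I_R3 = V/R3 = 32.89/24000 = 0.001371 A

Final answer: 0.001371 A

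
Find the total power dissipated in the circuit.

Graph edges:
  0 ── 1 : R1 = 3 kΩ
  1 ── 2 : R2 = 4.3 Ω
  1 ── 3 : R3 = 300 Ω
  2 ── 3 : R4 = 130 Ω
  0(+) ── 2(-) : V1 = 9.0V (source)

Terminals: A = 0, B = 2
Nodal analysis, taking node 2 as the 0 V reference.
Source V1 fixes V_0 = 9 V.
KCL at each unknown node (sum of currents leaving = 0; resistances in Ω):
  Node 1: (V_1 - 9)/3000 + (V_1 - 0)/4.3 + (V_1 - V_3)/300 = 0
  Node 3: (V_3 - V_1)/300 + (V_3 - 0)/130 = 0
Collecting terms (coefficients in siemens):
  0.2362·V_1 - 0.003333·V_3 = 0.003
  0.01103·V_3 - 0.003333·V_1 = 0
Determinant D = (0.2362)(0.01103) - (-0.003333)(-0.003333) = 0.002593
V_1 = [(0.003)(0.01103) - (-0.003333)(0)]/D = 0.01275 V
V_3 = [(0.2362)(0) - (0.003)(-0.003333)]/D = 0.003856 V
Power in each resistor, P = (ΔV)²/R:
  P_R1 = (9 - 0.01275)²/3000 = 0.02692 W
  P_R2 = (0.01275 - 0)²/4.3 = 0.00003783 W
  P_R3 = (0.01275 - 0.003856)²/300 = 0.0000002639 W
  P_R4 = (0 - 0.003856)²/130 = 0.0000001144 W
P_total = P_R1 + P_R2 + P_R3 + P_R4 = 0.02696 W

Final answer: 0.02696 W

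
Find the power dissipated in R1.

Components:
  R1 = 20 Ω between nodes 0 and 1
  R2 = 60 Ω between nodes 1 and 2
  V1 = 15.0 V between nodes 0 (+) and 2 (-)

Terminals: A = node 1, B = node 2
Nodal analysis, taking node 2 as the 0 V reference.
Source V1 fixes V_0 = 15 V.
KCL at each unknown node (sum of currents leaving = 0; resistances in Ω):
  Node 1: (V_1 - 15)/20 + (V_1 - 0)/60 = 0
Collecting terms: 0.06667 × V_1 = 0.75  =>  V_1 = 11.25 V
I_R1 = (V_0 - V_1)/R1 = (15 - 11.25)/20 = 0.1875 A
P_R1 = I_R1² × R1 = (0.1875)² × 20 = 0.7031 W

Final answer: 0.7031 W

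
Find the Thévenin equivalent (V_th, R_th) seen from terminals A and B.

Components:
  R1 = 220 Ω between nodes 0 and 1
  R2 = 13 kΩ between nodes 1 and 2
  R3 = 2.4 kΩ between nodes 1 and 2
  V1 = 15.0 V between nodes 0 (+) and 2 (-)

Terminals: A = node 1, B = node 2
Step 1 — V_th is the open-circuit voltage V_A - V_B (nothing connected across the terminals).
Nodal analysis, taking node 2 as the 0 V reference.
Source V1 fixes V_0 = 15 V.
KCL at each unknown node (sum of currents leaving = 0; resistances in Ω):
  Node 1: (V_1 - 15)/220 + (V_1 - 0)/13000 + (V_1 - 0)/2400 = 0
Collecting terms: 0.005039 × V_1 = 0.06818  =>  V_1 = 13.53 V
V_th = V_1 - V_2 = 13.53 - 0 = 13.53 V
Step 2 — R_th: zero the source — replace V1 by a short circuit (node 2 merges into node 0) — and find the resistance seen between A (node 1) and B (node 0).
Reduce the network between node 1 (A) and node 0 (B) by series/parallel combination:
  Rp1 = R1 ‖ R2 ‖ R3 (parallel, all between nodes 0 and 1) = 1/(1/220 + 1/13000 + 1/2400) = 198.5 Ω
R_th = 198.5 Ω

Final answer: V_th = 13.53 V, R_th = 198.5 Ω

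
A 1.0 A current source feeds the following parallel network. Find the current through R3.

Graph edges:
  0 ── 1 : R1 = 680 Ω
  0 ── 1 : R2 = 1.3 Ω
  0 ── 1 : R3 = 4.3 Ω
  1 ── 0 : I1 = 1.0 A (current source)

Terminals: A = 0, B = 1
All resistors sit directly between nodes 0 and 1, so they are in parallel and share one voltage V; the full source current 1 A splits among them.
1/R_par = 1/680 + 1/1.3 + 1/4.3 = 1.003 S  =>  R_par = 0.9968 Ω
V = I × R_par = 1 × 0.9968 = 0.9968 V
I_R3 = V/R3 = 0.9968/4.3 = 0.2318 A

Final answer: 0.2318 A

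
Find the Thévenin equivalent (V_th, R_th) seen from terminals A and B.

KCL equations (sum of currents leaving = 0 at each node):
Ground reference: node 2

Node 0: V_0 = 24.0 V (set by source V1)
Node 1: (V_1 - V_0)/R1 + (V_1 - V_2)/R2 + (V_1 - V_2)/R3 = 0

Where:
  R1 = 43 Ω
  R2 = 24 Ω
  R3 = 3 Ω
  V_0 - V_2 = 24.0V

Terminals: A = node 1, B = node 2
Step 1 — V_th is the open-circuit voltage V_A - V_B (nothing connected across the terminals).
Nodal analysis, taking node 2 as the 0 V reference.
Source V1 fixes V_0 = 24 V.
KCL at each unknown node (sum of currents leaving = 0; resistances in Ω):
  Node 1: (V_1 - 24)/43 + (V_1 - 0)/24 + (V_1 - 0)/3 = 0
Collecting terms: 0.3983 × V_1 = 0.5581  =>  V_1 = 1.401 V
V_th = V_1 - V_2 = 1.401 - 0 = 1.401 V
Step 2 — R_th: zero the source — replace V1 by a short circuit (node 2 merges into node 0) — and find the resistance seen between A (node 1) and B (node 0).
Reduce the network between node 1 (A) and node 0 (B) by series/parallel combination:
  Rp1 = R1 ‖ R2 ‖ R3 (parallel, all between nodes 0 and 1) = 1/(1/43 + 1/24 + 1/3) = 2.511 Ω
R_th = 2.511 Ω

Final answer: V_th = 1.401 V, R_th = 2.511 Ω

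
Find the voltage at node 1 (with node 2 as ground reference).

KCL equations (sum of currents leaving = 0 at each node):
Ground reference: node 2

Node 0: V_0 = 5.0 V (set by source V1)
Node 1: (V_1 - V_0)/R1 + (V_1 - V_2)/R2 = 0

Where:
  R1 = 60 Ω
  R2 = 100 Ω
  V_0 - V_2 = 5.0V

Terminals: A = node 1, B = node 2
Nodal analysis, taking node 2 as the 0 V reference.
Source V1 fixes V_0 = 5 V.
KCL at each unknown node (sum of currents leaving = 0; resistances in Ω):
  Node 1: (V_1 - 5)/60 + (V_1 - 0)/100 = 0
Collecting terms: 0.02667 × V_1 = 0.08333  =>  V_1 = 3.125 V
The requested potential is V_1 = 3.125 V.

Final answer: V_1 = 3.125 V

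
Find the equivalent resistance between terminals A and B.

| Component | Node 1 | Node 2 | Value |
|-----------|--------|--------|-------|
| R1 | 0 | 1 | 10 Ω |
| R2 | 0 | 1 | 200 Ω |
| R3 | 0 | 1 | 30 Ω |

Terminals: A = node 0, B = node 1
Reduce the network between node 0 (A) and node 1 (B) by series/parallel combination:
  Rp1 = R1 ‖ R2 ‖ R3 (parallel, all between nodes 0 and 1) = 1/(1/10 + 1/200 + 1/30) = 7.229 Ω
R_eq = 7.229 Ω

Final answer: 7.229 Ω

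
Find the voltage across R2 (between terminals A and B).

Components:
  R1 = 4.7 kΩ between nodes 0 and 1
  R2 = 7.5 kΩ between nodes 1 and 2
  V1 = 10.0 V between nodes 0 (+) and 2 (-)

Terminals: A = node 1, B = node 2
R1 and R2 are in series across V1 (node 0 → node 1 → node 2), and the output A–B is taken across R2, so this is a voltage divider.
Series current: I = V1/(R1 + R2) = 10/(4700 + 7500) = 10/12200 = 0.0008197 A
V_R2 = I × R2 = V1 × R2/(R1 + R2) = 10 × 7500/12200 = 6.148 V

Final answer: 6.148 V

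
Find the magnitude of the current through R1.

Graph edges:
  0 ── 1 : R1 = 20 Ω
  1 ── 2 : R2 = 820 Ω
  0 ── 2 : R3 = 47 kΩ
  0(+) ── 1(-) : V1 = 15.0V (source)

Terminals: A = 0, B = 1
Nodal analysis, taking node 1 as the 0 V reference.
Source V1 fixes V_0 = 15 V.
KCL at each unknown node (sum of currents leaving = 0; resistances in Ω):
  Node 2: (V_2 - 0)/820 + (V_2 - 15)/47000 = 0
Collecting terms: 0.001241 × V_2 = 0.0003191  =>  V_2 = 0.2572 V
I_R1 = (V_0 - V_1)/R1 = (15 - 0)/20 = 0.75 A
|I_R1| = 0.75 A

Final answer: |I_R1| = 0.75 A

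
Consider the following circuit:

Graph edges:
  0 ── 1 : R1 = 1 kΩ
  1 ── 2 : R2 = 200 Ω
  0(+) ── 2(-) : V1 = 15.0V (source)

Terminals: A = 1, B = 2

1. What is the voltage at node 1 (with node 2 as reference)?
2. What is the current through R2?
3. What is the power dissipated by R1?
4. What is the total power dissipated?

Nodal analysis, taking node 2 as the 0 V reference.
Source V1 fixes V_0 = 15 V.
KCL at each unknown node (sum of currents leaving = 0; resistances in Ω):
  Node 1: (V_1 - 15)/1000 + (V_1 - 0)/200 = 0
Collecting terms: 0.006 × V_1 = 0.015  =>  V_1 = 2.5 V
Part 1:
  Read off the nodal solution: V_1 = 2.5 V
Part 2:
  I_R2 = (V_1 - V_2)/R2 = (2.5 - 0)/200 = 0.0125 A
  Magnitude: I_R2 = 0.0125 A
Part 3:
  I_R1 = (V_0 - V_1)/R1 = (15 - 2.5)/1000 = 0.0125 A
  P_R1 = I_R1² × R1 = (0.0125)² × 1000 = 0.1562 W
Part 4:
  Power in each resistor, P = (ΔV)²/R:
    P_R1 = (15 - 2.5)²/1000 = 0.1562 W
    P_R2 = (2.5 - 0)²/200 = 0.03125 W
  P_total = P_R1 + P_R2 = 0.1875 W

Final answers:
1. V_1 = 2.5 V
2. I_R2 = 0.0125 A
3. P_R1 = 0.1562 W
4. P_total = 0.1875 W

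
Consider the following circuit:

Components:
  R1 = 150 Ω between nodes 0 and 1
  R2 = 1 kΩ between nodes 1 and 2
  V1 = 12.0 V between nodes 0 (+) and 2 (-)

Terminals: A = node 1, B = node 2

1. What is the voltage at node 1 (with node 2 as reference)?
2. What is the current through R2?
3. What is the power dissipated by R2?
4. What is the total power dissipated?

Nodal analysis, taking node 2 as the 0 V reference.
Source V1 fixes V_0 = 12 V.
KCL at each unknown node (sum of currents leaving = 0; resistances in Ω):
  Node 1: (V_1 - 12)/150 + (V_1 - 0)/1000 = 0
Collecting terms: 0.007667 × V_1 = 0.08  =>  V_1 = 10.43 V
Part 1:
  Read off the nodal solution: V_1 = 10.43 V
Part 2:
  I_R2 = (V_1 - V_2)/R2 = (10.43 - 0)/1000 = 0.01043 A
  Magnitude: I_R2 = 0.01043 A
Part 3:
  I_R2 = (V_1 - V_2)/R2 = (10.43 - 0)/1000 = 0.01043 A
  P_R2 = I_R2² × R2 = (0.01043)² × 1000 = 0.1089 W
Part 4:
  Power in each resistor, P = (ΔV)²/R:
    P_R1 = (12 - 10.43)²/150 = 0.01633 W
    P_R2 = (10.43 - 0)²/1000 = 0.1089 W
  P_total = P_R1 + P_R2 = 0.1252 W

Final answers:
1. V_1 = 10.43 V
2. I_R2 = 0.01043 A
3. P_R2 = 0.1089 W
4. P_total = 0.1252 W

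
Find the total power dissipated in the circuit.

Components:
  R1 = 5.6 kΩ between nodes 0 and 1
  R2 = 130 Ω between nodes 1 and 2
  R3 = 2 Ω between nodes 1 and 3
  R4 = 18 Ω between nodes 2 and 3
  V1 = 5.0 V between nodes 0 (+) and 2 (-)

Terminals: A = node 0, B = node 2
Nodal analysis, taking node 2 as the 0 V reference.
Source V1 fixes V_0 = 5 V.
KCL at each unknown node (sum of currents leaving = 0; resistances in Ω):
  Node 1: (V_1 - 5)/5600 + (V_1 - 0)/130 + (V_1 - V_3)/2 = 0
  Node 3: (V_3 - V_1)/2 + (V_3 - 0)/18 = 0
Collecting terms (coefficients in siemens):
  0.5079·V_1 - 0.5·V_3 = 0.0008929
  0.5556·V_3 - 0.5·V_1 = 0
Determinant D = (0.5079)(0.5556) - (-0.5)(-0.5) = 0.03215
V_1 = [(0.0008929)(0.5556) - (-0.5)(0)]/D = 0.01543 V
V_3 = [(0.5079)(0) - (0.0008929)(-0.5)]/D = 0.01389 V
Power in each resistor, P = (ΔV)²/R:
  P_R1 = (5 - 0.01543)²/5600 = 0.004437 W
  P_R2 = (0.01543 - 0)²/130 = 0.000001831 W
  P_R3 = (0.01543 - 0.01389)²/2 = 0.00000119 W
  P_R4 = (0 - 0.01389)²/18 = 0.00001071 W
P_total = P_R1 + P_R2 + P_R3 + P_R4 = 0.004451 W

Final answer: 0.004451 W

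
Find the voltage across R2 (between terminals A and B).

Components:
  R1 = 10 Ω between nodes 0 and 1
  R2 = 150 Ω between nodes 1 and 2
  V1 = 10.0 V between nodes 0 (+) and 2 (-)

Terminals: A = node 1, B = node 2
R1 and R2 are in series across V1 (node 0 → node 1 → node 2), and the output A–B is taken across R2, so this is a voltage divider.
Series current: I = V1/(R1 + R2) = 10/(10 + 150) = 10/160 = 0.0625 A
V_R2 = I × R2 = V1 × R2/(R1 + R2) = 10 × 150/160 = 9.375 V

Final answer: 9.375 V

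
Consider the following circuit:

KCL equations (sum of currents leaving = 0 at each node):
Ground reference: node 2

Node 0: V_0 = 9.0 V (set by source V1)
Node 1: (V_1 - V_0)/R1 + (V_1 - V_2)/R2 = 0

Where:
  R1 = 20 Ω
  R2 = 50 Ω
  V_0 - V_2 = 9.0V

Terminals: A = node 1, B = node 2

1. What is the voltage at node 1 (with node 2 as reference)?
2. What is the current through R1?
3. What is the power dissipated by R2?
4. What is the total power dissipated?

Nodal analysis, taking node 2 as the 0 V reference.
Source V1 fixes V_0 = 9 V.
KCL at each unknown node (sum of currents leaving = 0; resistances in Ω):
  Node 1: (V_1 - 9)/20 + (V_1 - 0)/50 = 0
Collecting terms: 0.07 × V_1 = 0.45  =>  V_1 = 6.429 V
Part 1:
  Read off the nodal solution: V_1 = 6.429 V
Part 2:
  I_R1 = (V_0 - V_1)/R1 = (9 - 6.429)/20 = 0.1286 A
  Magnitude: I_R1 = 0.1286 A
Part 3:
  I_R2 = (V_1 - V_2)/R2 = (6.429 - 0)/50 = 0.1286 A
  P_R2 = I_R2² × R2 = (0.1286)² × 50 = 0.8265 W
Part 4:
  Power in each resistor, P = (ΔV)²/R:
    P_R1 = (9 - 6.429)²/20 = 0.3306 W
    P_R2 = (6.429 - 0)²/50 = 0.8265 W
  P_total = P_R1 + P_R2 = 1.157 W

Final answers:
1. V_1 = 6.429 V
2. I_R1 = 0.1286 A
3. P_R2 = 0.8265 W
4. P_total = 1.157 W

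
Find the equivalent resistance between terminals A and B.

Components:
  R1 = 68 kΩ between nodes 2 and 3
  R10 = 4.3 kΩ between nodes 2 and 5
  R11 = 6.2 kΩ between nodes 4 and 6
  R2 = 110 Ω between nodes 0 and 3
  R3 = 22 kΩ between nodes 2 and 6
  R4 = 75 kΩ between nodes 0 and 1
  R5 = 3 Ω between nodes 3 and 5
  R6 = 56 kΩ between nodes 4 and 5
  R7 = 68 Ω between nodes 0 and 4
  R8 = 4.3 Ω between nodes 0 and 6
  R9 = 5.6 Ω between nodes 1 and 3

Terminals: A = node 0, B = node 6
The network is not a plain series/parallel combination. Inject a 1 A test current into terminal A (node 0) and return it from terminal B (node 6); then R_eq = V_A / (1 A).
Nodal analysis, taking node 6 as the 0 V reference.
Current source I_test pushes 1 A into node 0 and draws it out of node 6.
KCL at each unknown node (sum of currents leaving = 0; resistances in Ω):
  Node 0: (V_0 - V_3)/110 + (V_0 - V_1)/75000 + (V_0 - V_4)/68 + (V_0 - 0)/4.3 - 1 = 0
  Node 1: (V_1 - V_0)/75000 + (V_1 - V_3)/5.6 = 0
  Node 2: (V_2 - V_3)/68000 + (V_2 - 0)/22000 + (V_2 - V_5)/4300 = 0
  Node 3: (V_3 - V_0)/110 + (V_3 - V_1)/5.6 + (V_3 - V_2)/68000 + (V_3 - V_5)/3 = 0
  Node 4: (V_4 - V_0)/68 + (V_4 - V_5)/56000 + (V_4 - 0)/6200 = 0
  Node 5: (V_5 - V_2)/4300 + (V_5 - V_3)/3 + (V_5 - V_4)/56000 = 0
Collecting terms (coefficients in siemens):
  0.2564·V_0 - 0.00001333·V_1 - 0.009091·V_3 - 0.01471·V_4 = 1
  0.1786·V_1 - 0.00001333·V_0 - 0.1786·V_3 = 0
  0.0002927·V_2 - 0.00001471·V_3 - 0.0002326·V_5 = 0
  0.521·V_3 - 0.009091·V_0 - 0.1786·V_1 - 0.00001471·V_2 - 0.3333·V_5 = 0
  0.01489·V_4 - 0.01471·V_0 - 0.00001786·V_5 = 0
  0.3336·V_5 - 0.0002326·V_2 - 0.3333·V_3 - 0.00001786·V_4 = 0
Solving these 6 simultaneous equations (Gaussian elimination) gives:
  V_0 = 4.296 V, V_1 = 4.278 V, V_2 = 3.614 V, V_3 = 4.278 V
  V_4 = 4.25 V, V_5 = 4.278 V
R_eq = V_0 / 1 A = 4.296 Ω

Final answer: 4.296 Ω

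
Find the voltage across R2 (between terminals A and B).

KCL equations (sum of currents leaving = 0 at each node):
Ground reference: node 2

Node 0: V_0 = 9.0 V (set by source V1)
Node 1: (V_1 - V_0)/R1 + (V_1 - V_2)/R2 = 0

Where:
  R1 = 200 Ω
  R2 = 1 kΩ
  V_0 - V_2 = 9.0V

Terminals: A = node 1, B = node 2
R1 and R2 are in series across V1 (node 0 → node 1 → node 2), and the output A–B is taken across R2, so this is a voltage divider.
Series current: I = V1/(R1 + R2) = 9/(200 + 1000) = 9/1200 = 0.0075 A
V_R2 = I × R2 = V1 × R2/(R1 + R2) = 9 × 1000/1200 = 7.5 V

Final answer: 7.5 V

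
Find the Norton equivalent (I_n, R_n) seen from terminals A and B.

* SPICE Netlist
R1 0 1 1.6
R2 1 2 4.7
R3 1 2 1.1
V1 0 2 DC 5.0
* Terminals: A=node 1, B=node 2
Find the Thévenin equivalent first; then I_n = V_th/R_th and R_n = R_th.
Step 1 — V_th is the open-circuit voltage V_A - V_B (nothing connected across the terminals).
Nodal analysis, taking node 2 as the 0 V reference.
Source V1 fixes V_0 = 5 V.
KCL at each unknown node (sum of currents leaving = 0; resistances in Ω):
  Node 1: (V_1 - 5)/1.6 + (V_1 - 0)/4.7 + (V_1 - 0)/1.1 = 0
Collecting terms: 1.747 × V_1 = 3.125  =>  V_1 = 1.789 V
V_th = V_1 - V_2 = 1.789 - 0 = 1.789 V
Step 2 — R_th: zero the source — replace V1 by a short circuit (node 2 merges into node 0) — and find the resistance seen between A (node 1) and B (node 0).
Reduce the network between node 1 (A) and node 0 (B) by series/parallel combination:
  Rp1 = R1 ‖ R2 ‖ R3 (parallel, all between nodes 0 and 1) = 1/(1/1.6 + 1/4.7 + 1/1.1) = 0.5725 Ω
R_th = 0.5725 Ω
I_n = V_th/R_th = 1.789/0.5725 = 3.125 A, and R_n = R_th = 0.5725 Ω

Final answer: I_n = 3.125 A, R_n = 0.5725 Ω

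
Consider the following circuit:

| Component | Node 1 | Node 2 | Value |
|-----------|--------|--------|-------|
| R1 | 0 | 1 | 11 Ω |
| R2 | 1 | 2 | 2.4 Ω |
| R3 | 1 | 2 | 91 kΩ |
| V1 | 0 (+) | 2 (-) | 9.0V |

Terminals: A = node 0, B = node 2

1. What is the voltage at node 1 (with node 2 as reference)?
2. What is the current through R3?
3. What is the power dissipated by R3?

Nodal analysis, taking node 2 as the 0 V reference.
Source V1 fixes V_0 = 9 V.
KCL at each unknown node (sum of currents leaving = 0; resistances in Ω):
  Node 1: (V_1 - 9)/11 + (V_1 - 0)/2.4 + (V_1 - 0)/91000 = 0
Collecting terms: 0.5076 × V_1 = 0.8182  =>  V_1 = 1.612 V
Part 1:
  Read off the nodal solution: V_1 = 1.612 V
Part 2:
  I_R3 = (V_1 - V_2)/R3 = (1.612 - 0)/91000 = 0.00001771 A
  Magnitude: I_R3 = 0.00001771 A
Part 3:
  I_R3 = (V_1 - V_2)/R3 = (1.612 - 0)/91000 = 0.00001771 A
  P_R3 = I_R3² × R3 = (0.00001771)² × 91000 = 0.00002855 W

Final answers:
1. V_1 = 1.612 V
2. I_R3 = 1.771e-05 A
3. P_R3 = 2.855e-05 W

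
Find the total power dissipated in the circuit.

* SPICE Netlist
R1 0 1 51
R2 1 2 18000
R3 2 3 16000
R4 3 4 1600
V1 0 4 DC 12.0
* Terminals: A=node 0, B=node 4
Nodal analysis, taking node 4 as the 0 V reference.
Source V1 fixes V_0 = 12 V.
KCL at each unknown node (sum of currents leaving = 0; resistances in Ω):
  Node 1: (V_1 - 12)/51 + (V_1 - V_2)/18000 = 0
  Node 2: (V_2 - V_1)/18000 + (V_2 - V_3)/16000 = 0
  Node 3: (V_3 - V_2)/16000 + (V_3 - 0)/1600 = 0
Collecting terms (coefficients in siemens):
  0.01966·V_1 - 0.00005556·V_2 = 0.2353
  0.0001181·V_2 - 0.00005556·V_1 - 0.0000625·V_3 = 0
  0.0006875·V_3 - 0.0000625·V_2 = 0
Solving these 3 simultaneous equations (Gaussian elimination) gives:
  V_1 = 11.98 V, V_2 = 5.924 V, V_3 = 0.5386 V
Power in each resistor, P = (ΔV)²/R:
  P_R1 = (12 - 11.98)²/51 = 0.000005778 W
  P_R2 = (11.98 - 5.924)²/18000 = 0.002039 W
  P_R3 = (5.924 - 0.5386)²/16000 = 0.001813 W
  P_R4 = (0.5386 - 0)²/1600 = 0.0001813 W
P_total = P_R1 + P_R2 + P_R3 + P_R4 = 0.004039 W

Final answer: 0.004039 W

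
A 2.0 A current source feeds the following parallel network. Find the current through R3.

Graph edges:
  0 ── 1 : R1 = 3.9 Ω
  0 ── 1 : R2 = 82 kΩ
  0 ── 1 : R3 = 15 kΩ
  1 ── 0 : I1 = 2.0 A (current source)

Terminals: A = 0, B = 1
All resistors sit directly between nodes 0 and 1, so they are in parallel and share one voltage V; the full source current 2 A splits among them.
1/R_par = 1/3.9 + 1/82000 + 1/15000 = 0.2565 S  =>  R_par = 3.899 Ω
V = I × R_par = 2 × 3.899 = 7.798 V
I_R3 = V/R3 = 7.798/15000 = 0.0005198 A

Final answer: 0.0005198 A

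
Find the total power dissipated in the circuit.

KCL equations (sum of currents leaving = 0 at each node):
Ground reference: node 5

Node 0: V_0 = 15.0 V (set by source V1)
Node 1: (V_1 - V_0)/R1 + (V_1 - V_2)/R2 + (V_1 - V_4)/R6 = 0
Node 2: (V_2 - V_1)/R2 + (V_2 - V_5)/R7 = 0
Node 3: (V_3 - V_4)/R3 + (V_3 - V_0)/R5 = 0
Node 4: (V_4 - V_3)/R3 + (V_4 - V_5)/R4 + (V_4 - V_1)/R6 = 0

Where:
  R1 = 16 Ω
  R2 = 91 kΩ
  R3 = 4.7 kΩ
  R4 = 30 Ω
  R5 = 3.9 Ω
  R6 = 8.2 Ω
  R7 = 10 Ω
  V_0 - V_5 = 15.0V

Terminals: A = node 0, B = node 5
Nodal analysis, taking node 5 as the 0 V reference.
Source V1 fixes V_0 = 15 V.
KCL at each unknown node (sum of currents leaving = 0; resistances in Ω):
  Node 1: (V_1 - 15)/16 + (V_1 - V_2)/91000 + (V_1 - V_4)/8.2 = 0
  Node 2: (V_2 - V_1)/91000 + (V_2 - 0)/10 = 0
  Node 3: (V_3 - V_4)/4700 + (V_3 - 15)/3.9 = 0
  Node 4: (V_4 - V_3)/4700 + (V_4 - 0)/30 + (V_4 - V_1)/8.2 = 0
Collecting terms (coefficients in siemens):
  0.1845·V_1 - 0.00001099·V_2 - 0.122·V_4 = 0.9375
  0.1·V_2 - 0.00001099·V_1 = 0
  0.2566·V_3 - 0.0002128·V_4 = 3.846
  0.1555·V_4 - 0.122·V_1 - 0.0002128·V_3 = 0
Solving these 4 simultaneous equations (Gaussian elimination) gives:
  V_1 = 10.58 V, V_2 = 0.001163 V, V_3 = 14.99 V, V_4 = 8.321 V
Power in each resistor, P = (ΔV)²/R:
  P_R1 = (15 - 10.58)²/16 = 1.219 W
  P_R2 = (10.58 - 0.001163)²/91000 = 0.001231 W
  P_R3 = (14.99 - 8.321)²/4700 = 0.009477 W
  P_R4 = (8.321 - 0)²/30 = 2.308 W
  P_R5 = (15 - 14.99)²/3.9 = 0.000007864 W
  P_R6 = (10.58 - 8.321)²/8.2 = 0.6243 W
  P_R7 = (0.001163 - 0)²/10 = 0.0000001352 W
P_total = P_R1 + P_R2 + P_R3 + P_R4 + P_R5 + P_R6 + P_R7 = 4.162 W

Final answer: 4.162 W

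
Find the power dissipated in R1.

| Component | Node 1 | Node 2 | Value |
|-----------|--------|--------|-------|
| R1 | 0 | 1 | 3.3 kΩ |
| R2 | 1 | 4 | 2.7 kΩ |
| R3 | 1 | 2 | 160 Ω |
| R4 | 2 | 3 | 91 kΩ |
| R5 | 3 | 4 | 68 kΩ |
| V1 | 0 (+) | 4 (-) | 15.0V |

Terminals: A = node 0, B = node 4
Nodal analysis, taking node 4 as the 0 V reference.
Source V1 fixes V_0 = 15 V.
KCL at each unknown node (sum of currents leaving = 0; resistances in Ω):
  Node 1: (V_1 - 15)/3300 + (V_1 - 0)/2700 + (V_1 - V_2)/160 = 0
  Node 2: (V_2 - V_1)/160 + (V_2 - V_3)/91000 = 0
  Node 3: (V_3 - V_2)/91000 + (V_3 - 0)/68000 = 0
Collecting terms (coefficients in siemens):
  0.006923·V_1 - 0.00625·V_2 = 0.004545
  0.006261·V_2 - 0.00625·V_1 - 0.00001099·V_3 = 0
  0.00002569·V_3 - 0.00001099·V_2 = 0
Solving these 3 simultaneous equations (Gaussian elimination) gives:
  V_1 = 6.688 V, V_2 = 6.681 V, V_3 = 2.857 V
I_R1 = (V_0 - V_1)/R1 = (15 - 6.688)/3300 = 0.002519 A
P_R1 = I_R1² × R1 = (0.002519)² × 3300 = 0.02094 W

Final answer: 0.02094 W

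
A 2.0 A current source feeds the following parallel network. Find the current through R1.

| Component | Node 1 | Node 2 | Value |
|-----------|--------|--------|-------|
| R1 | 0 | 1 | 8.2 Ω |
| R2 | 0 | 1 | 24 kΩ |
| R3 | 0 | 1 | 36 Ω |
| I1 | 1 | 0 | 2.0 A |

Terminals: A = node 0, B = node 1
All resistors sit directly between nodes 0 and 1, so they are in parallel and share one voltage V; the full source current 2 A splits among them.
1/R_par = 1/8.2 + 1/24000 + 1/36 = 0.1498 S  =>  R_par = 6.677 Ω
V = I × R_par = 2 × 6.677 = 13.35 V
I_R1 = V/R1 = 13.35/8.2 = 1.629 A

Final answer: 1.629 A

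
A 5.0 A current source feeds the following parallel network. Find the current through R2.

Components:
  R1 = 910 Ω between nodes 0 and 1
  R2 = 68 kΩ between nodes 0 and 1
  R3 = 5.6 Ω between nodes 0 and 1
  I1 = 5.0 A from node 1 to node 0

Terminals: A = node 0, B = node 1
All resistors sit directly between nodes 0 and 1, so they are in parallel and share one voltage V; the full source current 5 A splits among them.
1/R_par = 1/910 + 1/68000 + 1/5.6 = 0.1797 S  =>  R_par = 5.565 Ω
V = I × R_par = 5 × 5.565 = 27.83 V
I_R2 = V/R2 = 27.83/68000 = 0.0004092 A

Final answer: 0.0004092 A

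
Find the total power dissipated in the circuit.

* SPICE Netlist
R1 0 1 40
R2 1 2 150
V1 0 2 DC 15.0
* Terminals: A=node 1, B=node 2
Nodal analysis, taking node 2 as the 0 V reference.
Source V1 fixes V_0 = 15 V.
KCL at each unknown node (sum of currents leaving = 0; resistances in Ω):
  Node 1: (V_1 - 15)/40 + (V_1 - 0)/150 = 0
Collecting terms: 0.03167 × V_1 = 0.375  =>  V_1 = 11.84 V
Power in each resistor, P = (ΔV)²/R:
  P_R1 = (15 - 11.84)²/40 = 0.2493 W
  P_R2 = (11.84 - 0)²/150 = 0.9349 W
P_total = P_R1 + P_R2 = 1.184 W

Final answer: 1.184 W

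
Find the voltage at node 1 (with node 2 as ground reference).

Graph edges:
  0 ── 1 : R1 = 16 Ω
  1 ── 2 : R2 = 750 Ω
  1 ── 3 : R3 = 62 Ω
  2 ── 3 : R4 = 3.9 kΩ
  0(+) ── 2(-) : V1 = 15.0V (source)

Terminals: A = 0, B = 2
Nodal analysis, taking node 2 as the 0 V reference.
Source V1 fixes V_0 = 15 V.
KCL at each unknown node (sum of currents leaving = 0; resistances in Ω):
  Node 1: (V_1 - 15)/16 + (V_1 - 0)/750 + (V_1 - V_3)/62 = 0
  Node 3: (V_3 - V_1)/62 + (V_3 - 0)/3900 = 0
Collecting terms (coefficients in siemens):
  0.07996·V_1 - 0.01613·V_3 = 0.9375
  0.01639·V_3 - 0.01613·V_1 = 0
Determinant D = (0.07996)(0.01639) - (-0.01613)(-0.01613) = 0.00105
V_1 = [(0.9375)(0.01639) - (-0.01613)(0)]/D = 14.63 V
V_3 = [(0.07996)(0) - (0.9375)(-0.01613)]/D = 14.4 V
The requested potential is V_1 = 14.63 V.

Final answer: V_1 = 14.63 V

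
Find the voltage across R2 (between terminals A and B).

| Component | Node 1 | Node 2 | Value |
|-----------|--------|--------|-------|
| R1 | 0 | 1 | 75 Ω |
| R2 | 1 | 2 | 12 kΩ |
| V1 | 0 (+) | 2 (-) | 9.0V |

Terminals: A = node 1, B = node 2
R1 and R2 are in series across V1 (node 0 → node 1 → node 2), and the output A–B is taken across R2, so this is a voltage divider.
Series current: I = V1/(R1 + R2) = 9/(75 + 12000) = 9/12080 = 0.0007453 A
V_R2 = I × R2 = V1 × R2/(R1 + R2) = 9 × 12000/12080 = 8.944 V

Final answer: 8.944 V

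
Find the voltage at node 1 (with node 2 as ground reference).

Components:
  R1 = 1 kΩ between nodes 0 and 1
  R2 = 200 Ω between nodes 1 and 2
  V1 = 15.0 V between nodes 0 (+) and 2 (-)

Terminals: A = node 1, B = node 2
Nodal analysis, taking node 2 as the 0 V reference.
Source V1 fixes V_0 = 15 V.
KCL at each unknown node (sum of currents leaving = 0; resistances in Ω):
  Node 1: (V_1 - 15)/1000 + (V_1 - 0)/200 = 0
Collecting terms: 0.006 × V_1 = 0.015  =>  V_1 = 2.5 V
The requested potential is V_1 = 2.5 V.

Final answer: V_1 = 2.5 V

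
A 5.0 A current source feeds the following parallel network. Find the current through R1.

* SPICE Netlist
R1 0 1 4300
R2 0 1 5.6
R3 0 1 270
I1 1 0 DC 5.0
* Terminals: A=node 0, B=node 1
All resistors sit directly between nodes 0 and 1, so they are in parallel and share one voltage V; the full source current 5 A splits among them.
1/R_par = 1/4300 + 1/5.6 + 1/270 = 0.1825 S  =>  R_par = 5.479 Ω
V = I × R_par = 5 × 5.479 = 27.4 V
I_R1 = V/R1 = 27.4/4300 = 0.006371 A

Final answer: 0.006371 A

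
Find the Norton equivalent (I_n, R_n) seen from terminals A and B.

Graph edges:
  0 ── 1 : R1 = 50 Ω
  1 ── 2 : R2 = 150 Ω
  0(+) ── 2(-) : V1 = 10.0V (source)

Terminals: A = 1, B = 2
Find the Thévenin equivalent first; then I_n = V_th/R_th and R_n = R_th.
Step 1 — V_th is the open-circuit voltage V_A - V_B (nothing connected across the terminals).
Nodal analysis, taking node 2 as the 0 V reference.
Source V1 fixes V_0 = 10 V.
KCL at each unknown node (sum of currents leaving = 0; resistances in Ω):
  Node 1: (V_1 - 10)/50 + (V_1 - 0)/150 = 0
Collecting terms: 0.02667 × V_1 = 0.2  =>  V_1 = 7.5 V
V_th = V_1 - V_2 = 7.5 - 0 = 7.5 V
Step 2 — R_th: zero the source — replace V1 by a short circuit (node 2 merges into node 0) — and find the resistance seen between A (node 1) and B (node 0).
Reduce the network between node 1 (A) and node 0 (B) by series/parallel combination:
  Rp1 = R1 ‖ R2 (parallel, both between nodes 0 and 1) = 1/(1/50 + 1/150) = 37.5 Ω
R_th = 37.5 Ω
I_n = V_th/R_th = 7.5/37.5 = 0.2 A, and R_n = R_th = 37.5 Ω

Final answer: I_n = 0.2 A, R_n = 37.5 Ω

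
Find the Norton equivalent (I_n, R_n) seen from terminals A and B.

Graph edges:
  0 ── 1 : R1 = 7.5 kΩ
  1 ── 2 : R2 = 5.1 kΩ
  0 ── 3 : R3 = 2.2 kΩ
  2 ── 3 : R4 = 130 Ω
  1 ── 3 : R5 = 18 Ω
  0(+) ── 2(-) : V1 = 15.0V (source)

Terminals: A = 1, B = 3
Find the Thévenin equivalent first; then I_n = V_th/R_th and R_n = R_th.
Step 1 — V_th is the open-circuit voltage V_A - V_B (nothing connected across the terminals).
Nodal analysis, taking node 2 as the 0 V reference.
Source V1 fixes V_0 = 15 V.
KCL at each unknown node (sum of currents leaving = 0; resistances in Ω):
  Node 1: (V_1 - 15)/7500 + (V_1 - 0)/5100 + (V_1 - V_3)/18 = 0
  Node 3: (V_3 - 15)/2200 + (V_3 - 0)/130 + (V_3 - V_1)/18 = 0
Collecting terms (coefficients in siemens):
  0.05588·V_1 - 0.05556·V_3 = 0.002
  0.0637·V_3 - 0.05556·V_1 = 0.006818
Determinant D = (0.05588)(0.0637) - (-0.05556)(-0.05556) = 0.0004736
V_1 = [(0.002)(0.0637) - (-0.05556)(0.006818)]/D = 1.069 V
V_3 = [(0.05588)(0.006818) - (0.002)(-0.05556)]/D = 1.039 V
V_th = V_1 - V_3 = 1.069 - 1.039 = 0.02966 V
Step 2 — R_th: zero the source — replace V1 by a short circuit (node 2 merges into node 0) — and find the resistance seen between A (node 1) and B (node 3).
Reduce the network between node 1 (A) and node 3 (B) by series/parallel combination:
  Rp1 = R1 ‖ R2 (parallel, both between nodes 0 and 1) = 1/(1/7500 + 1/5100) = 3036 Ω
  Rp2 = R3 ‖ R4 (parallel, both between nodes 0 and 3) = 1/(1/2200 + 1/130) = 122.7 Ω
  Rs1 = Rp1 + Rp2 (series, joined only at node 0) = 3036 + 122.7 = 3158 Ω
  Rp3 = R5 ‖ Rs1 (parallel, both between nodes 1 and 3) = 1/(1/18 + 1/3158) = 17.9 Ω
R_th = 17.9 Ω
I_n = V_th/R_th = 0.02966/17.9 = 0.001657 A, and R_n = R_th = 17.9 Ω

Final answer: I_n = 0.001657 A, R_n = 17.9 Ω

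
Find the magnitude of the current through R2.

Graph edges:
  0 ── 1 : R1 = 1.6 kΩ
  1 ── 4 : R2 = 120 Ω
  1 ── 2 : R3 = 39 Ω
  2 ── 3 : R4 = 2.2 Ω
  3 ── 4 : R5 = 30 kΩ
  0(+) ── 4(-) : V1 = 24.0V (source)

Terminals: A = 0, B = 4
Nodal analysis, taking node 4 as the 0 V reference.
Source V1 fixes V_0 = 24 V.
KCL at each unknown node (sum of currents leaving = 0; resistances in Ω):
  Node 1: (V_1 - 24)/1600 + (V_1 - 0)/120 + (V_1 - V_2)/39 = 0
  Node 2: (V_2 - V_1)/39 + (V_2 - V_3)/2.2 = 0
  Node 3: (V_3 - V_2)/2.2 + (V_3 - 0)/30000 = 0
Collecting terms (coefficients in siemens):
  0.0346·V_1 - 0.02564·V_2 = 0.015
  0.4802·V_2 - 0.02564·V_1 - 0.4545·V_3 = 0
  0.4546·V_3 - 0.4545·V_2 = 0
Solving these 3 simultaneous equations (Gaussian elimination) gives:
  V_1 = 1.668 V, V_2 = 1.666 V, V_3 = 1.666 V
I_R2 = (V_1 - V_4)/R2 = (1.668 - 0)/120 = 0.0139 A
|I_R2| = 0.0139 A

Final answer: |I_R2| = 0.0139 A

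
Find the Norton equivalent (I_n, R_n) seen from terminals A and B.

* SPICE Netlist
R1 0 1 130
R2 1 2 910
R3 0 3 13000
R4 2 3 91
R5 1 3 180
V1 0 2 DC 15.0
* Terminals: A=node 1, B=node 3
Find the Thévenin equivalent first; then I_n = V_th/R_th and R_n = R_th.
Step 1 — V_th is the open-circuit voltage V_A - V_B (nothing connected across the terminals).
Nodal analysis, taking node 2 as the 0 V reference.
Source V1 fixes V_0 = 15 V.
KCL at each unknown node (sum of currents leaving = 0; resistances in Ω):
  Node 1: (V_1 - 15)/130 + (V_1 - 0)/910 + (V_1 - V_3)/180 = 0
  Node 3: (V_3 - 15)/13000 + (V_3 - 0)/91 + (V_3 - V_1)/180 = 0
Collecting terms (coefficients in siemens):
  0.01435·V_1 - 0.005556·V_3 = 0.1154
  0.01662·V_3 - 0.005556·V_1 = 0.001154
Determinant D = (0.01435)(0.01662) - (-0.005556)(-0.005556) = 0.0002076
V_1 = [(0.1154)(0.01662) - (-0.005556)(0.001154)]/D = 9.269 V
V_3 = [(0.01435)(0.001154) - (0.1154)(-0.005556)]/D = 3.168 V
V_th = V_1 - V_3 = 9.269 - 3.168 = 6.102 V
Step 2 — R_th: zero the source — replace V1 by a short circuit (node 2 merges into node 0) — and find the resistance seen between A (node 1) and B (node 3).
Reduce the network between node 1 (A) and node 3 (B) by series/parallel combination:
  Rp1 = R1 ‖ R2 (parallel, both between nodes 0 and 1) = 1/(1/130 + 1/910) = 113.8 Ω
  Rp2 = R3 ‖ R4 (parallel, both between nodes 0 and 3) = 1/(1/13000 + 1/91) = 90.37 Ω
  Rs1 = Rp1 + Rp2 (series, joined only at node 0) = 113.8 + 90.37 = 204.1 Ω
  Rp3 = R5 ‖ Rs1 (parallel, both between nodes 1 and 3) = 1/(1/180 + 1/204.1) = 95.65 Ω
R_th = 95.65 Ω
I_n = V_th/R_th = 6.102/95.65 = 0.06379 A, and R_n = R_th = 95.65 Ω

Final answer: I_n = 0.06379 A, R_n = 95.65 Ω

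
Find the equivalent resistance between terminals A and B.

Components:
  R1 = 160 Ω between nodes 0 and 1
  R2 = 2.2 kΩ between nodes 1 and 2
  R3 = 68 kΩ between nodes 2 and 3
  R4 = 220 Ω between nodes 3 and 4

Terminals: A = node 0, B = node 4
Reduce the network between node 0 (A) and node 4 (B) by series/parallel combination:
  Rs1 = R1 + R2 (series, joined only at node 1) = 160 + 2200 = 2360 Ω
  Rs2 = R3 + Rs1 (series, joined only at node 2) = 68000 + 2360 = 70360 Ω
  Rs3 = R4 + Rs2 (series, joined only at node 3) = 220 + 70360 = 70580 Ω
R_eq = 70.58 kΩ

Final answer: 70.58 kΩ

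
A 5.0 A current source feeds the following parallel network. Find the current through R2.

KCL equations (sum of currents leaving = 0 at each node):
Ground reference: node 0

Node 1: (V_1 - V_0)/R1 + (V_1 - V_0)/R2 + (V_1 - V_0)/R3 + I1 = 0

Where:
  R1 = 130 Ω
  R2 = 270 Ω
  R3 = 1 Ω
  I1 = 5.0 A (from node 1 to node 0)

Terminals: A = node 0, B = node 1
All resistors sit directly between nodes 0 and 1, so they are in parallel and share one voltage V; the full source current 5 A splits among them.
1/R_par = 1/130 + 1/270 + 1/1 = 1.011 S  =>  R_par = 0.9887 Ω
V = I × R_par = 5 × 0.9887 = 4.944 V
I_R2 = V/R2 = 4.944/270 = 0.01831 A

Final answer: 0.01831 A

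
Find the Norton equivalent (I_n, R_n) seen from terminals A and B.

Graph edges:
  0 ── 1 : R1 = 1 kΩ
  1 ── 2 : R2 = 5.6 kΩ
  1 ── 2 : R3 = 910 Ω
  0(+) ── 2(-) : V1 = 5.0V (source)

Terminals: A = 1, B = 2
Find the Thévenin equivalent first; then I_n = V_th/R_th and R_n = R_th.
Step 1 — V_th is the open-circuit voltage V_A - V_B (nothing connected across the terminals).
Nodal analysis, taking node 2 as the 0 V reference.
Source V1 fixes V_0 = 5 V.
KCL at each unknown node (sum of currents leaving = 0; resistances in Ω):
  Node 1: (V_1 - 5)/1000 + (V_1 - 0)/5600 + (V_1 - 0)/910 = 0
Collecting terms: 0.002277 × V_1 = 0.005  =>  V_1 = 2.195 V
V_th = V_1 - V_2 = 2.195 - 0 = 2.195 V
Step 2 — R_th: zero the source — replace V1 by a short circuit (node 2 merges into node 0) — and find the resistance seen between A (node 1) and B (node 0).
Reduce the network between node 1 (A) and node 0 (B) by series/parallel combination:
  Rp1 = R1 ‖ R2 ‖ R3 (parallel, all between nodes 0 and 1) = 1/(1/1000 + 1/5600 + 1/910) = 439.1 Ω
R_th = 439.1 Ω
I_n = V_th/R_th = 2.195/439.1 = 0.005 A, and R_n = R_th = 439.1 Ω

Final answer: I_n = 0.005 A, R_n = 439.1 Ω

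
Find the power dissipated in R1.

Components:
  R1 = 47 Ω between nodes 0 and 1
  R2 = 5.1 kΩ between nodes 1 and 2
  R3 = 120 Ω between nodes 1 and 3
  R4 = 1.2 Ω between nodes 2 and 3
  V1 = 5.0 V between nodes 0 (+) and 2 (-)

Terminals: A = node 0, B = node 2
Nodal analysis, taking node 2 as the 0 V reference.
Source V1 fixes V_0 = 5 V.
KCL at each unknown node (sum of currents leaving = 0; resistances in Ω):
  Node 1: (V_1 - 5)/47 + (V_1 - 0)/5100 + (V_1 - V_3)/120 = 0
  Node 3: (V_3 - V_1)/120 + (V_3 - 0)/1.2 = 0
Collecting terms (coefficients in siemens):
  0.02981·V_1 - 0.008333·V_3 = 0.1064
  0.8417·V_3 - 0.008333·V_1 = 0
Determinant D = (0.02981)(0.8417) - (-0.008333)(-0.008333) = 0.02502
V_1 = [(0.1064)(0.8417) - (-0.008333)(0)]/D = 3.579 V
V_3 = [(0.02981)(0) - (0.1064)(-0.008333)]/D = 0.03544 V
I_R1 = (V_0 - V_1)/R1 = (5 - 3.579)/47 = 0.03023 A
P_R1 = I_R1² × R1 = (0.03023)² × 47 = 0.04296 W

Final answer: 0.04296 W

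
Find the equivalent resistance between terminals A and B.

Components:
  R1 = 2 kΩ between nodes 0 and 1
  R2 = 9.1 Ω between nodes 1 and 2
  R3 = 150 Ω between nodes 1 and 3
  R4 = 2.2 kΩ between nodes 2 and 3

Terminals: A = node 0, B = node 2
Reduce the network between node 0 (A) and node 2 (B) by series/parallel combination:
  Rs1 = R3 + R4 (series, joined only at node 3) = 150 + 2200 = 2350 Ω
  Rp1 = R2 ‖ Rs1 (parallel, both between nodes 1 and 2) = 1/(1/9.1 + 1/2350) = 9.065 Ω
  Rs2 = R1 + Rp1 (series, joined only at node 1) = 2000 + 9.065 = 2009 Ω
R_eq = 2.009 kΩ

Final answer: 2.009 kΩ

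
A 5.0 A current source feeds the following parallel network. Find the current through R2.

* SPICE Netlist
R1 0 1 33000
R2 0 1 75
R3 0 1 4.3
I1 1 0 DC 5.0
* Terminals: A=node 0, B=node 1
All resistors sit directly between nodes 0 and 1, so they are in parallel and share one voltage V; the full source current 5 A splits among them.
1/R_par = 1/33000 + 1/75 + 1/4.3 = 0.2459 S  =>  R_par = 4.066 Ω
V = I × R_par = 5 × 4.066 = 20.33 V
I_R2 = V/R2 = 20.33/75 = 0.2711 A

Final answer: 0.2711 A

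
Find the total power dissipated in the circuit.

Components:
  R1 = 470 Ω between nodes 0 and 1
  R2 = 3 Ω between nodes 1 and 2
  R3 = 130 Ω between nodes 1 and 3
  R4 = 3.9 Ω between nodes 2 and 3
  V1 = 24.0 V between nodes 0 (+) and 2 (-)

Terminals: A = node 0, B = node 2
Nodal analysis, taking node 2 as the 0 V reference.
Source V1 fixes V_0 = 24 V.
KCL at each unknown node (sum of currents leaving = 0; resistances in Ω):
  Node 1: (V_1 - 24)/470 + (V_1 - 0)/3 + (V_1 - V_3)/130 = 0
  Node 3: (V_3 - V_1)/130 + (V_3 - 0)/3.9 = 0
Collecting terms (coefficients in siemens):
  0.3432·V_1 - 0.007692·V_3 = 0.05106
  0.2641·V_3 - 0.007692·V_1 = 0
Determinant D = (0.3432)(0.2641) - (-0.007692)(-0.007692) = 0.09057
V_1 = [(0.05106)(0.2641) - (-0.007692)(0)]/D = 0.1489 V
V_3 = [(0.3432)(0) - (0.05106)(-0.007692)]/D = 0.004337 V
Power in each resistor, P = (ΔV)²/R:
  P_R1 = (24 - 0.1489)²/470 = 1.21 W
  P_R2 = (0.1489 - 0)²/3 = 0.007391 W
  P_R3 = (0.1489 - 0.004337)²/130 = 0.0001608 W
  P_R4 = (0 - 0.004337)²/3.9 = 0.000004823 W
P_total = P_R1 + P_R2 + P_R3 + P_R4 = 1.218 W

Final answer: 1.218 W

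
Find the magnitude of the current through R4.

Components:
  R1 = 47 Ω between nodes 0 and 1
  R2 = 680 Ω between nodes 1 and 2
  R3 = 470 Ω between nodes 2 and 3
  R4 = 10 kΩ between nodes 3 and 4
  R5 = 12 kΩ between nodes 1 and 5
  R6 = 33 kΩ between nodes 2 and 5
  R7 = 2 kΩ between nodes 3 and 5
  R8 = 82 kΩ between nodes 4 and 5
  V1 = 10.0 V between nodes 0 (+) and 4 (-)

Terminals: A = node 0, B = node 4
Nodal analysis, taking node 4 as the 0 V reference.
Source V1 fixes V_0 = 10 V.
KCL at each unknown node (sum of currents leaving = 0; resistances in Ω):
  Node 1: (V_1 - 10)/47 + (V_1 - V_2)/680 + (V_1 - V_5)/12000 = 0
  Node 2: (V_2 - V_1)/680 + (V_2 - V_3)/470 + (V_2 - V_5)/33000 = 0
  Node 3: (V_3 - V_2)/470 + (V_3 - 0)/10000 + (V_3 - V_5)/2000 = 0
  Node 5: (V_5 - V_1)/12000 + (V_5 - V_2)/33000 + (V_5 - V_3)/2000 + (V_5 - 0)/82000 = 0
Collecting terms (coefficients in siemens):
  0.02283·V_1 - 0.001471·V_2 - 0.00008333·V_5 = 0.2128
  0.003629·V_2 - 0.001471·V_1 - 0.002128·V_3 - 0.0000303·V_5 = 0
  0.002728·V_3 - 0.002128·V_2 - 0.0005·V_5 = 0
  0.0006258·V_5 - 0.00008333·V_1 - 0.0000303·V_2 - 0.0005·V_3 = 0
Solving these 4 simultaneous equations (Gaussian elimination) gives:
  V_1 = 9.953 V, V_2 = 9.333 V, V_3 = 8.911 V, V_5 = 8.897 V
I_R4 = (V_3 - V_4)/R4 = (8.911 - 0)/10000 = 0.0008911 A
|I_R4| = 0.0008911 A

Final answer: |I_R4| = 0.0008911 A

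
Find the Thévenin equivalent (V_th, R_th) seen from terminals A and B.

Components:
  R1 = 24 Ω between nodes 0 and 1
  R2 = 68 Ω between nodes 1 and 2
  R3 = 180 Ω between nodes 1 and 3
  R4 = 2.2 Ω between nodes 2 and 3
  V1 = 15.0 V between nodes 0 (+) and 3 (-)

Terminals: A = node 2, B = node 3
Step 1 — V_th is the open-circuit voltage V_A - V_B (nothing connected across the terminals).
Nodal analysis, taking node 3 as the 0 V reference.
Source V1 fixes V_0 = 15 V.
KCL at each unknown node (sum of currents leaving = 0; resistances in Ω):
  Node 1: (V_1 - 15)/24 + (V_1 - V_2)/68 + (V_1 - 0)/180 = 0
  Node 2: (V_2 - V_1)/68 + (V_2 - 0)/2.2 = 0
Collecting terms (coefficients in siemens):
  0.06193·V_1 - 0.01471·V_2 = 0.625
  0.4693·V_2 - 0.01471·V_1 = 0
Determinant D = (0.06193)(0.4693) - (-0.01471)(-0.01471) = 0.02884
V_1 = [(0.625)(0.4693) - (-0.01471)(0)]/D = 10.17 V
V_2 = [(0.06193)(0) - (0.625)(-0.01471)]/D = 0.3187 V
V_th = V_2 - V_3 = 0.3187 - 0 = 0.3187 V
Step 2 — R_th: zero the source — replace V1 by a short circuit (node 3 merges into node 0) — and find the resistance seen between A (node 2) and B (node 0).
Reduce the network between node 2 (A) and node 0 (B) by series/parallel combination:
  Rp1 = R1 ‖ R3 (parallel, both between nodes 0 and 1) = 1/(1/24 + 1/180) = 21.18 Ω
  Rs1 = R2 + Rp1 (series, joined only at node 1) = 68 + 21.18 = 89.18 Ω
  Rp2 = R4 ‖ Rs1 (parallel, both between nodes 0 and 2) = 1/(1/2.2 + 1/89.18) = 2.147 Ω
R_th = 2.147 Ω

Final answer: V_th = 0.3187 V, R_th = 2.147 Ω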